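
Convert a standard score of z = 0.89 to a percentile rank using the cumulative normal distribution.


CDF(z) = 0.5 * (1 + erf(z/sqrt(2)))
erf(0.6293) = 0.6265
CDF = 0.8133
Percentile rank = 0.8133 * 100 = 81.33

81.33


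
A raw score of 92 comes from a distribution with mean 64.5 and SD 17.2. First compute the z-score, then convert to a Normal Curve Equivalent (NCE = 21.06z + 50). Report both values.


z = (X - mean) / SD = (92 - 64.5) / 17.2
z = 27.5 / 17.2
z = 1.5988
NCE = NCE = 21.06z + 50
Carry z at full precision (z = 27.5 / 17.2) into the conversion:
NCE = 21.06 * (27.5 / 17.2) + 50 = 579.15 / 17.2 + 50
NCE = 33.6715 + 50
NCE = 83.6715

83.6715


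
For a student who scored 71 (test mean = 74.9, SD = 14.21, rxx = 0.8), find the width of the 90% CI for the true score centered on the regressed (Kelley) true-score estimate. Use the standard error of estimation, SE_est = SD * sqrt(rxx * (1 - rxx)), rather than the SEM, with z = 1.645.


True score estimate = 0.8*71 + 0.2*74.9 = 71.78
SE_est = SD * sqrt(rxx * (1 - rxx)) = 14.21 * sqrt(0.8 * 0.2) = 14.21 * sqrt(0.16) = 5.684
CI = T_est +/- z * SE_est, so width = 2 * z * SE_est = 2 * 1.645 * 5.684
Width = 18.7004

18.7004


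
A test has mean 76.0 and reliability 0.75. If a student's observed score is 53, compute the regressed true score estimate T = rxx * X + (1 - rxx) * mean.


T_est = rxx * X + (1 - rxx) * mean
T_est = 0.75 * 53 + 0.25 * 76.0
T_est = 39.75 + 19.0
T_est = 58.75

58.75


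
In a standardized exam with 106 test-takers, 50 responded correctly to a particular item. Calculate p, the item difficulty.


Item difficulty p = number correct / total examinees
p = 50 / 106
p = 0.4717

0.4717


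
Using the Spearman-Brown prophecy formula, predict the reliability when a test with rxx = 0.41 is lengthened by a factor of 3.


r_new = (n * rxx) / (1 + (n-1) * rxx)
r_new = (3 * 0.41) / (1 + 2 * 0.41)
r_new = 1.23 / 1.82
r_new = 0.6758

0.6758


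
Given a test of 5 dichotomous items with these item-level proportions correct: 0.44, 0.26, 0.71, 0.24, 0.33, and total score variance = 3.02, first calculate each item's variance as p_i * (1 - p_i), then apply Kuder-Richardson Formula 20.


For each item, compute p_i * q_i:
  Item 1: 0.44 * 0.56 = 0.2464
  Item 2: 0.26 * 0.74 = 0.1924
  Item 3: 0.71 * 0.29 = 0.2059
  Item 4: 0.24 * 0.76 = 0.1824
  Item 5: 0.33 * 0.67 = 0.2211
Sum(p_i * q_i) = 0.2464 + 0.1924 + 0.2059 + 0.1824 + 0.2211 = 1.0482
KR-20 = (k/(k-1)) * (1 - Sum(p_i*q_i) / Var_total)
= (5/4) * (1 - 1.0482/3.02)
= 1.25 * 0.6529
KR-20 = 0.8161

0.8161


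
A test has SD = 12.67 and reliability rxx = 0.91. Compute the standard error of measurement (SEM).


SEM = SD * sqrt(1 - rxx)
SEM = 12.67 * sqrt(1 - 0.91)
SEM = 12.67 * sqrt(0.09) = 12.67 * 0.3
SEM = 3.801

3.801


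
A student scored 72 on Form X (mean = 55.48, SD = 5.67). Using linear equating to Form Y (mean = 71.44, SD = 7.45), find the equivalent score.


slope = SD_Y / SD_X = 7.45 / 5.67 ~ 1.3139
intercept = mean_Y - slope * mean_X = 71.44 - (7.45 / 5.67) * 55.48 ~ -1.457
Y = slope * X + intercept. To avoid rounding drift from the rounded slope/intercept, evaluate the equivalent form Y = mean_Y + SD_Y * (X - mean_X) / SD_X at full precision:
Y = 71.44 + 7.45 * (72 - 55.48) / 5.67
Y = 71.44 + 7.45 * 16.52 / 5.67
Y = 71.44 + 123.074 / 5.67
Y = 71.44 + 21.7062
Y = 93.1462

93.1462


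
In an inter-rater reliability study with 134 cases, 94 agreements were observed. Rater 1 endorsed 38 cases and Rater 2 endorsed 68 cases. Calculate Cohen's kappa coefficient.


P_o = 94/134 = 0.701493
P_e = (38*68 + 96*66) / 17956 = 0.49677
kappa = (P_o - P_e) / (1 - P_e)
kappa = (0.701493 - 0.49677) / (1 - 0.49677)
kappa = 0.4068

0.4068


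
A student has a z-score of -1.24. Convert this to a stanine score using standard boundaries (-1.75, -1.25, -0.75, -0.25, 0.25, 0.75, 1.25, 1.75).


Stanine boundaries: [-1.75, -1.25, -0.75, -0.25, 0.25, 0.75, 1.25, 1.75]
z = -1.24
Check each boundary:
  z >= -1.75 -> could be stanine 2
  z >= -1.25 -> could be stanine 3
  z < -0.75
  z < -0.25
  z < 0.25
  z < 0.75
  z < 1.25
  z < 1.75
Highest qualifying boundary gives stanine = 3

3


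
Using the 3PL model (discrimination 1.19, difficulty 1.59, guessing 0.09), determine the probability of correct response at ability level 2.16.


logit = 1.19*(2.16 - 1.59) = 0.6783
P* = 1/(1 + exp(-0.6783)) = 0.6634
P = 0.09 + (1 - 0.09) * 0.6634
P = 0.6937

0.6937


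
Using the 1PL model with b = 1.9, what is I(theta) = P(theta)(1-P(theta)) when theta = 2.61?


P = 1/(1+exp(-(2.61-1.9))) = 0.6704
I = P*(1-P) = 0.6704 * 0.3296
I = 0.221

0.221


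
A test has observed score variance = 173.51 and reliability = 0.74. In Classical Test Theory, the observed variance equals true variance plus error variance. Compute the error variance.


var_true = rxx * var_obs = 0.74 * 173.51 = 128.3974
var_error = var_obs - var_true
var_error = 173.51 - 128.3974
var_error = 45.1126

45.1126


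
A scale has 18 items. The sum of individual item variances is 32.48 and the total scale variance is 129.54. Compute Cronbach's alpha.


alpha = (k/(k-1)) * (1 - sum(si^2)/s_total^2)
= (18/17) * (1 - 32.48/129.54)
alpha = 0.7933

0.7933


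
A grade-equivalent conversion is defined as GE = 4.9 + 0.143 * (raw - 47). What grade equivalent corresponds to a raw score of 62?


raw - median = 62 - 47 = 15
slope * diff = 0.143 * 15 = 2.145
GE = 4.9 + 2.145
GE = 7.045

7.045


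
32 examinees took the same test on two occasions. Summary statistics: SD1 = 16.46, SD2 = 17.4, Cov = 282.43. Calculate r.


r = cov(X,Y) / (SD_X * SD_Y)
r = 282.43 / (16.46 * 17.4)
r = 282.43 / 286.404
r = 0.9861

0.9861


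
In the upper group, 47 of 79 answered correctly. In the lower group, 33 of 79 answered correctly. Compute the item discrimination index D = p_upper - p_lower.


p_upper = 47/79 = 0.5949
p_lower = 33/79 = 0.4177
D = 0.5949 - 0.4177 = 0.1772

0.1772


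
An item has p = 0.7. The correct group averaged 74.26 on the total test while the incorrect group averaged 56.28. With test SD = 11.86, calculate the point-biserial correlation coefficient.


q = 1 - p = 0.3
rpb = ((M1 - M0) / SD) * sqrt(p * q)
rpb = ((74.26 - 56.28) / 11.86) * sqrt(0.7 * 0.3)
rpb = 0.6947

0.6947


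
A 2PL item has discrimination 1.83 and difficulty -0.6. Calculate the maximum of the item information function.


For 2PL, max info at theta = b = -0.6
I_max = a^2 / 4 = 1.83^2 / 4
= 3.3489 / 4
I_max = 0.8372

0.8372


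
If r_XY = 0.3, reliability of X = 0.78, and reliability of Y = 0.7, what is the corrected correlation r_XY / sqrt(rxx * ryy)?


r_corrected = rxy / sqrt(rxx * ryy)
= 0.3 / sqrt(0.78 * 0.7)
= 0.3 / sqrt(0.546)
= 0.3 / 0.738918
r_corrected = 0.406

0.406


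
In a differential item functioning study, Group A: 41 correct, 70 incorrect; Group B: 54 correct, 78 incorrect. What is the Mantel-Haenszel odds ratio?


Odds_A = 41/70 = 0.5857
Odds_B = 54/78 = 0.6923
OR = Odds_A / Odds_B = 0.5857 / 0.6923
Exactly, OR = (41 * 78) / (70 * 54) = 3198 / 3780
OR = 0.846

0.846


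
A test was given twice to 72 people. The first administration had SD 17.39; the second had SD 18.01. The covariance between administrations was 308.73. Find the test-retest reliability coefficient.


r = cov(X,Y) / (SD_X * SD_Y)
r = 308.73 / (17.39 * 18.01)
r = 308.73 / 313.1939
r = 0.9857

0.9857


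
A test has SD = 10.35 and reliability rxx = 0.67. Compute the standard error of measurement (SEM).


SEM = SD * sqrt(1 - rxx)
SEM = 10.35 * sqrt(1 - 0.67)
SEM = 10.35 * sqrt(0.33) = 10.35 * 0.574456
SEM = 5.9456

5.9456


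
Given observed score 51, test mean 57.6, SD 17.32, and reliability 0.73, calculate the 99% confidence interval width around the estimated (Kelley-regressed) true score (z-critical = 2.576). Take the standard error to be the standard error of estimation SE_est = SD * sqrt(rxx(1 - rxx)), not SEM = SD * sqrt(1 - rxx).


True score estimate = 0.73*51 + 0.27*57.6 = 52.782
SE_est = SD * sqrt(rxx * (1 - rxx)) = 17.32 * sqrt(0.73 * 0.27) = 17.32 * sqrt(0.1971) = 7.689378
CI = T_est +/- z * SE_est, so width = 2 * z * SE_est = 2 * 2.576 * 7.689378
Width = 39.6157

39.6157


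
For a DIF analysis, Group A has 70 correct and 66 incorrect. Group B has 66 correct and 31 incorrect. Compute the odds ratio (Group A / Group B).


Odds_A = 70/66 = 1.0606
Odds_B = 66/31 = 2.129
OR = Odds_A / Odds_B = 1.0606 / 2.129
Exactly, OR = (70 * 31) / (66 * 66) = 2170 / 4356
OR = 0.4982

0.4982


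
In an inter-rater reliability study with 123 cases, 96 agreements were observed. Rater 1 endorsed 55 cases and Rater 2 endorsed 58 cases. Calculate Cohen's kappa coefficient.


P_o = 96/123 = 0.780488
P_e = (55*58 + 68*65) / 15129 = 0.503007
kappa = (P_o - P_e) / (1 - P_e)
kappa = (0.780488 - 0.503007) / (1 - 0.503007)
kappa = 0.5583

0.5583


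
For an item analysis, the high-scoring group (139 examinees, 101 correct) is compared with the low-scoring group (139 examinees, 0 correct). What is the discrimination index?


p_upper = 101/139 = 0.7266
p_lower = 0/139 = 0.0
D = 0.7266 - 0.0 = 0.7266

0.7266


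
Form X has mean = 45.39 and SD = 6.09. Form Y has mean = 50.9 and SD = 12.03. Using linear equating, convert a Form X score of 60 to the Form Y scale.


slope = SD_Y / SD_X = 12.03 / 6.09 ~ 1.9754
intercept = mean_Y - slope * mean_X = 50.9 - (12.03 / 6.09) * 45.39 ~ -38.762
Y = slope * X + intercept. To avoid rounding drift from the rounded slope/intercept, evaluate the equivalent form Y = mean_Y + SD_Y * (X - mean_X) / SD_X at full precision:
Y = 50.9 + 12.03 * (60 - 45.39) / 6.09
Y = 50.9 + 12.03 * 14.61 / 6.09
Y = 50.9 + 175.7583 / 6.09
Y = 50.9 + 28.8601
Y = 79.7601

79.7601


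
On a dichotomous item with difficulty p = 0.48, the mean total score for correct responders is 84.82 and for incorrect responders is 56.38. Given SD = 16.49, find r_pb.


q = 1 - p = 0.52
rpb = ((M1 - M0) / SD) * sqrt(p * q)
rpb = ((84.82 - 56.38) / 16.49) * sqrt(0.48 * 0.52)
rpb = 0.8617

0.8617


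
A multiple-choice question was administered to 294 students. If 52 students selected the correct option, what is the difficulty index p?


Item difficulty p = number correct / total examinees
p = 52 / 294
p = 0.1769

0.1769


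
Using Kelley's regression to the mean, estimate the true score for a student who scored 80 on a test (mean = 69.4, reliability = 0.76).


T_est = rxx * X + (1 - rxx) * mean
T_est = 0.76 * 80 + 0.24 * 69.4
T_est = 60.8 + 16.656
T_est = 77.456

77.456


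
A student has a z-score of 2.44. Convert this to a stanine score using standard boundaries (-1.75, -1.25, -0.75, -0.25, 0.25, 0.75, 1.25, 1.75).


Stanine boundaries: [-1.75, -1.25, -0.75, -0.25, 0.25, 0.75, 1.25, 1.75]
z = 2.44
Check each boundary:
  z >= -1.75 -> could be stanine 2
  z >= -1.25 -> could be stanine 3
  z >= -0.75 -> could be stanine 4
  z >= -0.25 -> could be stanine 5
  z >= 0.25 -> could be stanine 6
  z >= 0.75 -> could be stanine 7
  z >= 1.25 -> could be stanine 8
  z >= 1.75 -> could be stanine 9
Highest qualifying boundary gives stanine = 9

9


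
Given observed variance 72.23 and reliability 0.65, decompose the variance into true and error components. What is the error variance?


var_true = rxx * var_obs = 0.65 * 72.23 = 46.9495
var_error = var_obs - var_true
var_error = 72.23 - 46.9495
var_error = 25.2805

25.2805


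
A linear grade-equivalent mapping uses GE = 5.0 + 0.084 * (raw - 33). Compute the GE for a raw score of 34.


raw - median = 34 - 33 = 1
slope * diff = 0.084 * 1 = 0.084
GE = 5.0 + 0.084
GE = 5.084

5.084


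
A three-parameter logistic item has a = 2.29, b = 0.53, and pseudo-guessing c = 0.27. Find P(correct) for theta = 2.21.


logit = 2.29*(2.21 - 0.53) = 3.8472
P* = 1/(1 + exp(-3.8472)) = 0.9791
P = 0.27 + (1 - 0.27) * 0.9791
P = 0.9847

0.9847


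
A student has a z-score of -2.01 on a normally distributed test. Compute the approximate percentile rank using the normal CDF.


CDF(z) = 0.5 * (1 + erf(z/sqrt(2)))
erf(-1.4213) = -0.9556
CDF = 0.0222
Percentile rank = 0.0222 * 100 = 2.22

2.22


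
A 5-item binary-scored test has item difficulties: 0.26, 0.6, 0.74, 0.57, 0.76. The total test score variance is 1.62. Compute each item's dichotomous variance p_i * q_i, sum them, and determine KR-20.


For each item, compute p_i * q_i:
  Item 1: 0.26 * 0.74 = 0.1924
  Item 2: 0.6 * 0.4 = 0.24
  Item 3: 0.74 * 0.26 = 0.1924
  Item 4: 0.57 * 0.43 = 0.2451
  Item 5: 0.76 * 0.24 = 0.1824
Sum(p_i * q_i) = 0.1924 + 0.24 + 0.1924 + 0.2451 + 0.1824 = 1.0523
KR-20 = (k/(k-1)) * (1 - Sum(p_i*q_i) / Var_total)
= (5/4) * (1 - 1.0523/1.62)
= 1.25 * 0.3504
KR-20 = 0.438

0.438


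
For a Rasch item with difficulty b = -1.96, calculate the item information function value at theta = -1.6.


P = 1/(1+exp(-(-1.6--1.96))) = 0.589
I = P*(1-P) = 0.589 * 0.411
I = 0.2421

0.2421


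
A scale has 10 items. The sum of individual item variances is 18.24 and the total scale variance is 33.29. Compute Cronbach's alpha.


alpha = (k/(k-1)) * (1 - sum(si^2)/s_total^2)
= (10/9) * (1 - 18.24/33.29)
alpha = 0.5023

0.5023


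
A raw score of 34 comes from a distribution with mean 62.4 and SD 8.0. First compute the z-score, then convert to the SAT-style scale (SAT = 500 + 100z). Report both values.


z = (X - mean) / SD = (34 - 62.4) / 8.0
z = -28.4 / 8.0
z = -3.55
SAT-scale = SAT = 500 + 100z
Carry z at full precision (z = -28.4 / 8.0) into the conversion:
SAT-scale = 500 + 100 * (-28.4 / 8.0) = 500 + -2840 / 8.0
SAT-scale = 500 + -355.0
SAT-scale = 145.0

145.0


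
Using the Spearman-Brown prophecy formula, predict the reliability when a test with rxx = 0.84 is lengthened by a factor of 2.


r_new = (n * rxx) / (1 + (n-1) * rxx)
r_new = (2 * 0.84) / (1 + 1 * 0.84)
r_new = 1.68 / 1.84
r_new = 0.913

0.913


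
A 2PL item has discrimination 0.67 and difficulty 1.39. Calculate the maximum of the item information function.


For 2PL, max info at theta = b = 1.39
I_max = a^2 / 4 = 0.67^2 / 4
= 0.4489 / 4
I_max = 0.1122

0.1122


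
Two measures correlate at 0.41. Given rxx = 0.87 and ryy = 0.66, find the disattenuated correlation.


r_corrected = rxy / sqrt(rxx * ryy)
= 0.41 / sqrt(0.87 * 0.66)
= 0.41 / sqrt(0.5742)
= 0.41 / 0.75776
r_corrected = 0.5411

0.5411


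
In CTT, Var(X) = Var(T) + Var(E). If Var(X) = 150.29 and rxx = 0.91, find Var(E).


var_true = rxx * var_obs = 0.91 * 150.29 = 136.7639
var_error = var_obs - var_true
var_error = 150.29 - 136.7639
var_error = 13.5261

13.5261


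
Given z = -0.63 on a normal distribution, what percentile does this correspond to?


CDF(z) = 0.5 * (1 + erf(z/sqrt(2)))
erf(-0.4455) = -0.4713
CDF = 0.2643
Percentile rank = 0.2643 * 100 = 26.43

26.43


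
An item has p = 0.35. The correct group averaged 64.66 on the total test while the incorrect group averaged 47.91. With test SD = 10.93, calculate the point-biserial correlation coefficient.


q = 1 - p = 0.65
rpb = ((M1 - M0) / SD) * sqrt(p * q)
rpb = ((64.66 - 47.91) / 10.93) * sqrt(0.35 * 0.65)
rpb = 0.7309

0.7309


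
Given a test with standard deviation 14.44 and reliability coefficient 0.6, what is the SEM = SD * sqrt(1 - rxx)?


SEM = SD * sqrt(1 - rxx)
SEM = 14.44 * sqrt(1 - 0.6)
SEM = 14.44 * sqrt(0.4) = 14.44 * 0.632456
SEM = 9.1327

9.1327


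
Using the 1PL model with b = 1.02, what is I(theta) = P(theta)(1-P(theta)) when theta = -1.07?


P = 1/(1+exp(-(-1.07-1.02))) = 0.1101
I = P*(1-P) = 0.1101 * 0.8899
I = 0.098

0.098


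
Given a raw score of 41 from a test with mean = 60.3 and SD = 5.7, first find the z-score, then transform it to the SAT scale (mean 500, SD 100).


z = (X - mean) / SD = (41 - 60.3) / 5.7
z = -19.3 / 5.7
z = -3.386
SAT-scale = SAT = 500 + 100z
Carry z at full precision (z = -19.3 / 5.7) into the conversion:
SAT-scale = 500 + 100 * (-19.3 / 5.7) = 500 + -1930 / 5.7
SAT-scale = 500 + -338.5965
SAT-scale = 161.4035

161.4035


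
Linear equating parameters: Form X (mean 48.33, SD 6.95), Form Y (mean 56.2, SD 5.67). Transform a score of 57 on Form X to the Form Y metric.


slope = SD_Y / SD_X = 5.67 / 6.95 ~ 0.8158
intercept = mean_Y - slope * mean_X = 56.2 - (5.67 / 6.95) * 48.33 ~ 16.7711
Y = slope * X + intercept. To avoid rounding drift from the rounded slope/intercept, evaluate the equivalent form Y = mean_Y + SD_Y * (X - mean_X) / SD_X at full precision:
Y = 56.2 + 5.67 * (57 - 48.33) / 6.95
Y = 56.2 + 5.67 * 8.67 / 6.95
Y = 56.2 + 49.1589 / 6.95
Y = 56.2 + 7.0732
Y = 63.2732

63.2732


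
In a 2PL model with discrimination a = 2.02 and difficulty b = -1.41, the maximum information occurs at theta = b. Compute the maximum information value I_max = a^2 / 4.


For 2PL, max info at theta = b = -1.41
I_max = a^2 / 4 = 2.02^2 / 4
= 4.0804 / 4
I_max = 1.0201

1.0201


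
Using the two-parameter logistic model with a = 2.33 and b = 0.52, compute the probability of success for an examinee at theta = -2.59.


a*(theta - b) = 2.33 * (-2.59 - 0.52) = -7.2463
exp(--7.2463) = 1402.9045
P = 1 / (1 + 1402.9045)
P = 0.0007

0.0007


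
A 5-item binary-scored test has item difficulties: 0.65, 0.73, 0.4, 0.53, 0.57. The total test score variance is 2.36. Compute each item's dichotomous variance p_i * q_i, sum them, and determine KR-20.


For each item, compute p_i * q_i:
  Item 1: 0.65 * 0.35 = 0.2275
  Item 2: 0.73 * 0.27 = 0.1971
  Item 3: 0.4 * 0.6 = 0.24
  Item 4: 0.53 * 0.47 = 0.2491
  Item 5: 0.57 * 0.43 = 0.2451
Sum(p_i * q_i) = 0.2275 + 0.1971 + 0.24 + 0.2491 + 0.2451 = 1.1588
KR-20 = (k/(k-1)) * (1 - Sum(p_i*q_i) / Var_total)
= (5/4) * (1 - 1.1588/2.36)
= 1.25 * 0.509
KR-20 = 0.6362

0.6362


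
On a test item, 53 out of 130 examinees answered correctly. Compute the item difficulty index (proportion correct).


Item difficulty p = number correct / total examinees
p = 53 / 130
p = 0.4077

0.4077


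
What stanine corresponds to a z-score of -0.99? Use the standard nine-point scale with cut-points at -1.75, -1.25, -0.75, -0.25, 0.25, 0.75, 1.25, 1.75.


Stanine boundaries: [-1.75, -1.25, -0.75, -0.25, 0.25, 0.75, 1.25, 1.75]
z = -0.99
Check each boundary:
  z >= -1.75 -> could be stanine 2
  z >= -1.25 -> could be stanine 3
  z < -0.75
  z < -0.25
  z < 0.25
  z < 0.75
  z < 1.25
  z < 1.75
Highest qualifying boundary gives stanine = 3

3


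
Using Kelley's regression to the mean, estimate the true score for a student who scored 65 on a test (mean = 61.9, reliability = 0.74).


T_est = rxx * X + (1 - rxx) * mean
T_est = 0.74 * 65 + 0.26 * 61.9
T_est = 48.1 + 16.094
T_est = 64.194

64.194


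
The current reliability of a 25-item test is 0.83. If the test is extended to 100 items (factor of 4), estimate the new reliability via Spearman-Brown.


r_new = (n * rxx) / (1 + (n-1) * rxx)
r_new = (4 * 0.83) / (1 + 3 * 0.83)
r_new = 3.32 / 3.49
r_new = 0.9513

0.9513


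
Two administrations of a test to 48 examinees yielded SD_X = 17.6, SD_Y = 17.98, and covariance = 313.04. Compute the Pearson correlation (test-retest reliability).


r = cov(X,Y) / (SD_X * SD_Y)
r = 313.04 / (17.6 * 17.98)
r = 313.04 / 316.448
r = 0.9892

0.9892


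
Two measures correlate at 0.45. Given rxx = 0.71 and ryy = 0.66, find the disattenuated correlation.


r_corrected = rxy / sqrt(rxx * ryy)
= 0.45 / sqrt(0.71 * 0.66)
= 0.45 / sqrt(0.4686)
= 0.45 / 0.684544
r_corrected = 0.6574

0.6574


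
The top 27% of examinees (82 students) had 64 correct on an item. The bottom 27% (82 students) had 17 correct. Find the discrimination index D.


p_upper = 64/82 = 0.7805
p_lower = 17/82 = 0.2073
D = 0.7805 - 0.2073 = 0.5732

0.5732


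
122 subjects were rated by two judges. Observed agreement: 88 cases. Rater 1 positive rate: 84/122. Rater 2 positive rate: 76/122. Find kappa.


P_o = 88/122 = 0.721311
P_e = (84*76 + 38*46) / 14884 = 0.546359
kappa = (P_o - P_e) / (1 - P_e)
kappa = (0.721311 - 0.546359) / (1 - 0.546359)
kappa = 0.3857

0.3857


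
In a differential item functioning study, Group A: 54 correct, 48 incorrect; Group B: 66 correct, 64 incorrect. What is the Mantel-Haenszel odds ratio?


Odds_A = 54/48 = 1.125
Odds_B = 66/64 = 1.0312
OR = Odds_A / Odds_B = 1.125 / 1.0312
Exactly, OR = (54 * 64) / (48 * 66) = 3456 / 3168
OR = 1.0909

1.0909


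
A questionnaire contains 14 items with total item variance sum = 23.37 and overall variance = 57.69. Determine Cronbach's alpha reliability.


alpha = (k/(k-1)) * (1 - sum(si^2)/s_total^2)
= (14/13) * (1 - 23.37/57.69)
alpha = 0.6407

0.6407


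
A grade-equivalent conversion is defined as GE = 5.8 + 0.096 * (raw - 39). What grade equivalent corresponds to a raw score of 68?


raw - median = 68 - 39 = 29
slope * diff = 0.096 * 29 = 2.784
GE = 5.8 + 2.784
GE = 8.584

8.584


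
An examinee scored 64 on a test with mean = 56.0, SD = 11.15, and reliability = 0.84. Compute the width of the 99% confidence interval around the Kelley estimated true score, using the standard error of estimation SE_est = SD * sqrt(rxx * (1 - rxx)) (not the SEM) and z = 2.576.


True score estimate = 0.84*64 + 0.16*56.0 = 62.72
SE_est = SD * sqrt(rxx * (1 - rxx)) = 11.15 * sqrt(0.84 * 0.16) = 11.15 * sqrt(0.1344) = 4.087658
CI = T_est +/- z * SE_est, so width = 2 * z * SE_est = 2 * 2.576 * 4.087658
Width = 21.0596

21.0596


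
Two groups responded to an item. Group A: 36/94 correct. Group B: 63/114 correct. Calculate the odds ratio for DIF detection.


Odds_A = 36/58 = 0.6207
Odds_B = 63/51 = 1.2353
OR = Odds_A / Odds_B = 0.6207 / 1.2353
Exactly, OR = (36 * 51) / (58 * 63) = 1836 / 3654
OR = 0.5025

0.5025


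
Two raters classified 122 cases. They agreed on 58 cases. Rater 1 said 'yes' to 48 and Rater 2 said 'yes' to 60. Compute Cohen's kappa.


P_o = 58/122 = 0.47541
P_e = (48*60 + 74*62) / 14884 = 0.501747
kappa = (P_o - P_e) / (1 - P_e)
kappa = (0.47541 - 0.501747) / (1 - 0.501747)
kappa = -0.0529

-0.0529


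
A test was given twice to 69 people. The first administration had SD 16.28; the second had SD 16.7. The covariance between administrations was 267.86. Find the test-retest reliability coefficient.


r = cov(X,Y) / (SD_X * SD_Y)
r = 267.86 / (16.28 * 16.7)
r = 267.86 / 271.876
r = 0.9852

0.9852


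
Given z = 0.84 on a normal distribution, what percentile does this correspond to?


CDF(z) = 0.5 * (1 + erf(z/sqrt(2)))
erf(0.594) = 0.5991
CDF = 0.7995
Percentile rank = 0.7995 * 100 = 79.95

79.95


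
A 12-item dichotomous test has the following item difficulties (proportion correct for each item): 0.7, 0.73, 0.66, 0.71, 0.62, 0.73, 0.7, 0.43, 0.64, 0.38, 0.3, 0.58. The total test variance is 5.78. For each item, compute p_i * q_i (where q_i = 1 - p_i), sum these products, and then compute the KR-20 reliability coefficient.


For each item, compute p_i * q_i:
  Item 1: 0.7 * 0.3 = 0.21
  Item 2: 0.73 * 0.27 = 0.1971
  Item 3: 0.66 * 0.34 = 0.2244
  Item 4: 0.71 * 0.29 = 0.2059
  Item 5: 0.62 * 0.38 = 0.2356
  Item 6: 0.73 * 0.27 = 0.1971
  Item 7: 0.7 * 0.3 = 0.21
  Item 8: 0.43 * 0.57 = 0.2451
  Item 9: 0.64 * 0.36 = 0.2304
  Item 10: 0.38 * 0.62 = 0.2356
  Item 11: 0.3 * 0.7 = 0.21
  Item 12: 0.58 * 0.42 = 0.2436
Sum(p_i * q_i) = 0.21 + 0.1971 + 0.2244 + 0.2059 + 0.2356 + 0.1971 + 0.21 + 0.2451 + 0.2304 + 0.2356 + 0.21 + 0.2436 = 2.6448
KR-20 = (k/(k-1)) * (1 - Sum(p_i*q_i) / Var_total)
= (12/11) * (1 - 2.6448/5.78)
= 1.0909 * 0.5424
KR-20 = 0.5917

0.5917


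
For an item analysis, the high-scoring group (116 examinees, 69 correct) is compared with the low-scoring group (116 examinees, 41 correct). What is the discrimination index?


p_upper = 69/116 = 0.5948
p_lower = 41/116 = 0.3534
D = 0.5948 - 0.3534 = 0.2414

0.2414


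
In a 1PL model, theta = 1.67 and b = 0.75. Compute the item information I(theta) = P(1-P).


P = 1/(1+exp(-(1.67-0.75))) = 0.715
I = P*(1-P) = 0.715 * 0.285
I = 0.2038

0.2038


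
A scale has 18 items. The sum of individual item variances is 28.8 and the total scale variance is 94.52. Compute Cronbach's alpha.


alpha = (k/(k-1)) * (1 - sum(si^2)/s_total^2)
= (18/17) * (1 - 28.8/94.52)
alpha = 0.7362

0.7362


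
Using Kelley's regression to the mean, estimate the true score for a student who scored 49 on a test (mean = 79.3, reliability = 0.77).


T_est = rxx * X + (1 - rxx) * mean
T_est = 0.77 * 49 + 0.23 * 79.3
T_est = 37.73 + 18.239
T_est = 55.969

55.969


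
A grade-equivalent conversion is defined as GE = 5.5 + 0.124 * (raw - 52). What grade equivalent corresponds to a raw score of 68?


raw - median = 68 - 52 = 16
slope * diff = 0.124 * 16 = 1.984
GE = 5.5 + 1.984
GE = 7.484

7.484


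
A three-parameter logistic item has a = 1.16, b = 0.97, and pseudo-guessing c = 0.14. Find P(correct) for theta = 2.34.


logit = 1.16*(2.34 - 0.97) = 1.5892
P* = 1/(1 + exp(-1.5892)) = 0.8305
P = 0.14 + (1 - 0.14) * 0.8305
P = 0.8542

0.8542


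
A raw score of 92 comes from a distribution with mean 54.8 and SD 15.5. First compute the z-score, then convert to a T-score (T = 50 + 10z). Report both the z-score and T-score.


z = (X - mean) / SD = (92 - 54.8) / 15.5
z = 37.2 / 15.5
z = 2.4
T-score = T = 50 + 10z
Carry z at full precision (z = 37.2 / 15.5) into the conversion:
T-score = 50 + 10 * (37.2 / 15.5) = 50 + 372 / 15.5
T-score = 50 + 24.0
T-score = 74.0

74.0


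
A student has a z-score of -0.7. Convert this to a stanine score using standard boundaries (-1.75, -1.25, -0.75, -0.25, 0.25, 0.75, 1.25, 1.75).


Stanine boundaries: [-1.75, -1.25, -0.75, -0.25, 0.25, 0.75, 1.25, 1.75]
z = -0.7
Check each boundary:
  z >= -1.75 -> could be stanine 2
  z >= -1.25 -> could be stanine 3
  z >= -0.75 -> could be stanine 4
  z < -0.25
  z < 0.25
  z < 0.75
  z < 1.25
  z < 1.75
Highest qualifying boundary gives stanine = 4

4


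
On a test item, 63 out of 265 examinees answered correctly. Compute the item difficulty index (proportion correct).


Item difficulty p = number correct / total examinees
p = 63 / 265
p = 0.2377

0.2377


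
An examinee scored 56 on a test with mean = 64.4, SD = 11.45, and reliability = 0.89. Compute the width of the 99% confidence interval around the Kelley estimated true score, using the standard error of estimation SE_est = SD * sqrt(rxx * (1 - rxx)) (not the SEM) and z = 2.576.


True score estimate = 0.89*56 + 0.11*64.4 = 56.924
SE_est = SD * sqrt(rxx * (1 - rxx)) = 11.45 * sqrt(0.89 * 0.11) = 11.45 * sqrt(0.0979) = 3.582588
CI = T_est +/- z * SE_est, so width = 2 * z * SE_est = 2 * 2.576 * 3.582588
Width = 18.4575

18.4575


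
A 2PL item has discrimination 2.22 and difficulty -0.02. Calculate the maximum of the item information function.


For 2PL, max info at theta = b = -0.02
I_max = a^2 / 4 = 2.22^2 / 4
= 4.9284 / 4
I_max = 1.2321

1.2321


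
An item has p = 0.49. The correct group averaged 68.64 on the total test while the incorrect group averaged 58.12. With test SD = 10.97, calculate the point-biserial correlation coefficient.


q = 1 - p = 0.51
rpb = ((M1 - M0) / SD) * sqrt(p * q)
rpb = ((68.64 - 58.12) / 10.97) * sqrt(0.49 * 0.51)
rpb = 0.4794

0.4794


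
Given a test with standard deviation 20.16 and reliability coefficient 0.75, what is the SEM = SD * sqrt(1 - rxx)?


SEM = SD * sqrt(1 - rxx)
SEM = 20.16 * sqrt(1 - 0.75)
SEM = 20.16 * sqrt(0.25) = 20.16 * 0.5
SEM = 10.08

10.08


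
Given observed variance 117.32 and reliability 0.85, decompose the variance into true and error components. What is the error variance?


var_true = rxx * var_obs = 0.85 * 117.32 = 99.722
var_error = var_obs - var_true
var_error = 117.32 - 99.722
var_error = 17.598

17.598


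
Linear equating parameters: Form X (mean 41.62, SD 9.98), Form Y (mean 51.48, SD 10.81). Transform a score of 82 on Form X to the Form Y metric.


slope = SD_Y / SD_X = 10.81 / 9.98 ~ 1.0832
intercept = mean_Y - slope * mean_X = 51.48 - (10.81 / 9.98) * 41.62 ~ 6.3986
Y = slope * X + intercept. To avoid rounding drift from the rounded slope/intercept, evaluate the equivalent form Y = mean_Y + SD_Y * (X - mean_X) / SD_X at full precision:
Y = 51.48 + 10.81 * (82 - 41.62) / 9.98
Y = 51.48 + 10.81 * 40.38 / 9.98
Y = 51.48 + 436.5078 / 9.98
Y = 51.48 + 43.7383
Y = 95.2183

95.2183


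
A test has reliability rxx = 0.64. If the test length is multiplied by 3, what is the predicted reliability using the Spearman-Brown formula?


r_new = (n * rxx) / (1 + (n-1) * rxx)
r_new = (3 * 0.64) / (1 + 2 * 0.64)
r_new = 1.92 / 2.28
r_new = 0.8421

0.8421


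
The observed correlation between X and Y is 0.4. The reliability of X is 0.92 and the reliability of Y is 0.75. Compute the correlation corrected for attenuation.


r_corrected = rxy / sqrt(rxx * ryy)
= 0.4 / sqrt(0.92 * 0.75)
= 0.4 / sqrt(0.69)
= 0.4 / 0.830662
r_corrected = 0.4815

0.4815


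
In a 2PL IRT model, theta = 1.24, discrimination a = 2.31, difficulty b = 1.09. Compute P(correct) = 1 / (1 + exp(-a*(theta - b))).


a*(theta - b) = 2.31 * (1.24 - 1.09) = 0.3465
exp(-0.3465) = 0.7072
P = 1 / (1 + 0.7072)
P = 0.5858

0.5858


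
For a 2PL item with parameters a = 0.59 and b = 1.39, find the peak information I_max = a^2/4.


For 2PL, max info at theta = b = 1.39
I_max = a^2 / 4 = 0.59^2 / 4
= 0.3481 / 4
I_max = 0.087

0.087


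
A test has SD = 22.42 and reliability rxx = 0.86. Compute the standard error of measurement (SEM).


SEM = SD * sqrt(1 - rxx)
SEM = 22.42 * sqrt(1 - 0.86)
SEM = 22.42 * sqrt(0.14) = 22.42 * 0.374166
SEM = 8.3888

8.3888


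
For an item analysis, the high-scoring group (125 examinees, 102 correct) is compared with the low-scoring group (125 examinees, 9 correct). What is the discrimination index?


p_upper = 102/125 = 0.816
p_lower = 9/125 = 0.072
D = 0.816 - 0.072 = 0.744

0.744


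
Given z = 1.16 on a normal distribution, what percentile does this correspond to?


CDF(z) = 0.5 * (1 + erf(z/sqrt(2)))
erf(0.8202) = 0.754
CDF = 0.877
Percentile rank = 0.877 * 100 = 87.7

87.7


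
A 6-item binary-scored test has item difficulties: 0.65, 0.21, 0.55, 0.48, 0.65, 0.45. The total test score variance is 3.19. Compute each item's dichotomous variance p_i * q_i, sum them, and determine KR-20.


For each item, compute p_i * q_i:
  Item 1: 0.65 * 0.35 = 0.2275
  Item 2: 0.21 * 0.79 = 0.1659
  Item 3: 0.55 * 0.45 = 0.2475
  Item 4: 0.48 * 0.52 = 0.2496
  Item 5: 0.65 * 0.35 = 0.2275
  Item 6: 0.45 * 0.55 = 0.2475
Sum(p_i * q_i) = 0.2275 + 0.1659 + 0.2475 + 0.2496 + 0.2275 + 0.2475 = 1.3655
KR-20 = (k/(k-1)) * (1 - Sum(p_i*q_i) / Var_total)
= (6/5) * (1 - 1.3655/3.19)
= 1.2 * 0.5719
KR-20 = 0.6863

0.6863


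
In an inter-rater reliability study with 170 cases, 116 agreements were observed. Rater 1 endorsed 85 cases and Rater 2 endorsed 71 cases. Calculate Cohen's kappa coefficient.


P_o = 116/170 = 0.682353
P_e = (85*71 + 85*99) / 28900 = 0.5
kappa = (P_o - P_e) / (1 - P_e)
kappa = (0.682353 - 0.5) / (1 - 0.5)
kappa = 0.3647

0.3647


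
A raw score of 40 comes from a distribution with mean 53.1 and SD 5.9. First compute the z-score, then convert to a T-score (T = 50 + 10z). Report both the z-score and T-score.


z = (X - mean) / SD = (40 - 53.1) / 5.9
z = -13.1 / 5.9
z = -2.2203
T-score = T = 50 + 10z
Carry z at full precision (z = -13.1 / 5.9) into the conversion:
T-score = 50 + 10 * (-13.1 / 5.9) = 50 + -131 / 5.9
T-score = 50 + -22.2034
T-score = 27.7966

27.7966


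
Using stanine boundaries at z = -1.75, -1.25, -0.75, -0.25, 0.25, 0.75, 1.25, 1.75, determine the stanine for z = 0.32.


Stanine boundaries: [-1.75, -1.25, -0.75, -0.25, 0.25, 0.75, 1.25, 1.75]
z = 0.32
Check each boundary:
  z >= -1.75 -> could be stanine 2
  z >= -1.25 -> could be stanine 3
  z >= -0.75 -> could be stanine 4
  z >= -0.25 -> could be stanine 5
  z >= 0.25 -> could be stanine 6
  z < 0.75
  z < 1.25
  z < 1.75
Highest qualifying boundary gives stanine = 6

6


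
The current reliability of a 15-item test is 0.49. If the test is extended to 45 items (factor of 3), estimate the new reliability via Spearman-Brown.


r_new = (n * rxx) / (1 + (n-1) * rxx)
r_new = (3 * 0.49) / (1 + 2 * 0.49)
r_new = 1.47 / 1.98
r_new = 0.7424

0.7424


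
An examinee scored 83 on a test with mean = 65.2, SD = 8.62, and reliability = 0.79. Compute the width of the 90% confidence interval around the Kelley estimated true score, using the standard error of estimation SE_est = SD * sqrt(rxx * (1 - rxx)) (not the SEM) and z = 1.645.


True score estimate = 0.79*83 + 0.21*65.2 = 79.262
SE_est = SD * sqrt(rxx * (1 - rxx)) = 8.62 * sqrt(0.79 * 0.21) = 8.62 * sqrt(0.1659) = 3.510997
CI = T_est +/- z * SE_est, so width = 2 * z * SE_est = 2 * 1.645 * 3.510997
Width = 11.5512

11.5512


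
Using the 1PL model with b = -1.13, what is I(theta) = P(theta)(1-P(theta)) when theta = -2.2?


P = 1/(1+exp(-(-2.2--1.13))) = 0.2554
I = P*(1-P) = 0.2554 * 0.7446
I = 0.1902

0.1902


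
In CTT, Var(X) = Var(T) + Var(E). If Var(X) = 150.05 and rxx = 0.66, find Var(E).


var_true = rxx * var_obs = 0.66 * 150.05 = 99.033
var_error = var_obs - var_true
var_error = 150.05 - 99.033
var_error = 51.017

51.017


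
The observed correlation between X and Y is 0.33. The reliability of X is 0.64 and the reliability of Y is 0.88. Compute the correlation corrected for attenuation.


r_corrected = rxy / sqrt(rxx * ryy)
= 0.33 / sqrt(0.64 * 0.88)
= 0.33 / sqrt(0.5632)
= 0.33 / 0.750467
r_corrected = 0.4397

0.4397


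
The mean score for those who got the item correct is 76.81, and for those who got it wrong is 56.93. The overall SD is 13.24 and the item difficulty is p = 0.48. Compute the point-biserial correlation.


q = 1 - p = 0.52
rpb = ((M1 - M0) / SD) * sqrt(p * q)
rpb = ((76.81 - 56.93) / 13.24) * sqrt(0.48 * 0.52)
rpb = 0.7502

0.7502


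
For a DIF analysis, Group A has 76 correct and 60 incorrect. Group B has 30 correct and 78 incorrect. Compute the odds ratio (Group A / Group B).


Odds_A = 76/60 = 1.2667
Odds_B = 30/78 = 0.3846
OR = Odds_A / Odds_B = 1.2667 / 0.3846
Exactly, OR = (76 * 78) / (60 * 30) = 5928 / 1800
OR = 3.2933

3.2933


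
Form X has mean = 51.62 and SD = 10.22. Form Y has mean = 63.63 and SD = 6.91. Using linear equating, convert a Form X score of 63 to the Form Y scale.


slope = SD_Y / SD_X = 6.91 / 10.22 ~ 0.6761
intercept = mean_Y - slope * mean_X = 63.63 - (6.91 / 10.22) * 51.62 ~ 28.7284
Y = slope * X + intercept. To avoid rounding drift from the rounded slope/intercept, evaluate the equivalent form Y = mean_Y + SD_Y * (X - mean_X) / SD_X at full precision:
Y = 63.63 + 6.91 * (63 - 51.62) / 10.22
Y = 63.63 + 6.91 * 11.38 / 10.22
Y = 63.63 + 78.6358 / 10.22
Y = 63.63 + 7.6943
Y = 71.3243

71.3243


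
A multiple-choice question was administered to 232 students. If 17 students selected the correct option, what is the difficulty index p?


Item difficulty p = number correct / total examinees
p = 17 / 232
p = 0.0733

0.0733


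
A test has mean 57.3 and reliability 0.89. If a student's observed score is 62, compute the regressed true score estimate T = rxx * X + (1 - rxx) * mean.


T_est = rxx * X + (1 - rxx) * mean
T_est = 0.89 * 62 + 0.11 * 57.3
T_est = 55.18 + 6.303
T_est = 61.483

61.483


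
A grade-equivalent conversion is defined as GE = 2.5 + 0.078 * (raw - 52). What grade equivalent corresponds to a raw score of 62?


raw - median = 62 - 52 = 10
slope * diff = 0.078 * 10 = 0.78
GE = 2.5 + 0.78
GE = 3.28

3.28


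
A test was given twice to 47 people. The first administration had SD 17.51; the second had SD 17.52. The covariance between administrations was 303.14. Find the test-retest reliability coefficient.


r = cov(X,Y) / (SD_X * SD_Y)
r = 303.14 / (17.51 * 17.52)
r = 303.14 / 306.7752
r = 0.9882

0.9882


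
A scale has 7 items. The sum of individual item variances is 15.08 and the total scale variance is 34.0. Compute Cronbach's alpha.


alpha = (k/(k-1)) * (1 - sum(si^2)/s_total^2)
= (7/6) * (1 - 15.08/34.0)
alpha = 0.6492

0.6492


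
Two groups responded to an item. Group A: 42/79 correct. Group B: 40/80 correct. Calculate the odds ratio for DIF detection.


Odds_A = 42/37 = 1.1351
Odds_B = 40/40 = 1.0
OR = Odds_A / Odds_B = 1.1351 / 1.0
Exactly, OR = (42 * 40) / (37 * 40) = 1680 / 1480
OR = 1.1351

1.1351


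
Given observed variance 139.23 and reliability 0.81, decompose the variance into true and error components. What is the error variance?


var_true = rxx * var_obs = 0.81 * 139.23 = 112.7763
var_error = var_obs - var_true
var_error = 139.23 - 112.7763
var_error = 26.4537

26.4537


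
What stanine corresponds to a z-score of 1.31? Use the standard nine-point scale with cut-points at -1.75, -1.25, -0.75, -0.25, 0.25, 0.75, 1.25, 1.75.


Stanine boundaries: [-1.75, -1.25, -0.75, -0.25, 0.25, 0.75, 1.25, 1.75]
z = 1.31
Check each boundary:
  z >= -1.75 -> could be stanine 2
  z >= -1.25 -> could be stanine 3
  z >= -0.75 -> could be stanine 4
  z >= -0.25 -> could be stanine 5
  z >= 0.25 -> could be stanine 6
  z >= 0.75 -> could be stanine 7
  z >= 1.25 -> could be stanine 8
  z < 1.75
Highest qualifying boundary gives stanine = 8

8


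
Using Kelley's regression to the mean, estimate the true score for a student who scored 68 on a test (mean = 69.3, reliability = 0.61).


T_est = rxx * X + (1 - rxx) * mean
T_est = 0.61 * 68 + 0.39 * 69.3
T_est = 41.48 + 27.027
T_est = 68.507

68.507


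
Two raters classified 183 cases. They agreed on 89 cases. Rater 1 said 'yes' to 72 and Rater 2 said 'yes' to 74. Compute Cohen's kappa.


P_o = 89/183 = 0.486339
P_e = (72*74 + 111*109) / 33489 = 0.52038
kappa = (P_o - P_e) / (1 - P_e)
kappa = (0.486339 - 0.52038) / (1 - 0.52038)
kappa = -0.071

-0.071


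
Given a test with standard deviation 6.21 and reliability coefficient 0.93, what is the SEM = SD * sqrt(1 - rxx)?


SEM = SD * sqrt(1 - rxx)
SEM = 6.21 * sqrt(1 - 0.93)
SEM = 6.21 * sqrt(0.07) = 6.21 * 0.264575
SEM = 1.643

1.643


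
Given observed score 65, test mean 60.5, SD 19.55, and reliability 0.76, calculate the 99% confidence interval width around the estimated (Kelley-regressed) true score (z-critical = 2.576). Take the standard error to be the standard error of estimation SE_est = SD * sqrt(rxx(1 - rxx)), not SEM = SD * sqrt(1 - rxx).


True score estimate = 0.76*65 + 0.24*60.5 = 63.92
SE_est = SD * sqrt(rxx * (1 - rxx)) = 19.55 * sqrt(0.76 * 0.24) = 19.55 * sqrt(0.1824) = 8.349475
CI = T_est +/- z * SE_est, so width = 2 * z * SE_est = 2 * 2.576 * 8.349475
Width = 43.0165

43.0165


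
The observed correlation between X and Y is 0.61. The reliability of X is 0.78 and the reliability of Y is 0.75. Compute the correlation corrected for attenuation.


r_corrected = rxy / sqrt(rxx * ryy)
= 0.61 / sqrt(0.78 * 0.75)
= 0.61 / sqrt(0.585)
= 0.61 / 0.764853
r_corrected = 0.7975

0.7975


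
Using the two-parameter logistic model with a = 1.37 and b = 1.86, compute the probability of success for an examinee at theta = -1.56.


a*(theta - b) = 1.37 * (-1.56 - 1.86) = -4.6854
exp(--4.6854) = 108.3536
P = 1 / (1 + 108.3536)
P = 0.0091

0.0091


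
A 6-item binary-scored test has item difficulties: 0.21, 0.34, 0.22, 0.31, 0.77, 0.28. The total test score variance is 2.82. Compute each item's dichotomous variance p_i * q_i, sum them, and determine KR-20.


For each item, compute p_i * q_i:
  Item 1: 0.21 * 0.79 = 0.1659
  Item 2: 0.34 * 0.66 = 0.2244
  Item 3: 0.22 * 0.78 = 0.1716
  Item 4: 0.31 * 0.69 = 0.2139
  Item 5: 0.77 * 0.23 = 0.1771
  Item 6: 0.28 * 0.72 = 0.2016
Sum(p_i * q_i) = 0.1659 + 0.2244 + 0.1716 + 0.2139 + 0.1771 + 0.2016 = 1.1545
KR-20 = (k/(k-1)) * (1 - Sum(p_i*q_i) / Var_total)
= (6/5) * (1 - 1.1545/2.82)
= 1.2 * 0.5906
KR-20 = 0.7087

0.7087


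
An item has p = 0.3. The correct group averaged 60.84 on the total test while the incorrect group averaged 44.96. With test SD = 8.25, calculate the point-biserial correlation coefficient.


q = 1 - p = 0.7
rpb = ((M1 - M0) / SD) * sqrt(p * q)
rpb = ((60.84 - 44.96) / 8.25) * sqrt(0.3 * 0.7)
rpb = 0.8821

0.8821
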